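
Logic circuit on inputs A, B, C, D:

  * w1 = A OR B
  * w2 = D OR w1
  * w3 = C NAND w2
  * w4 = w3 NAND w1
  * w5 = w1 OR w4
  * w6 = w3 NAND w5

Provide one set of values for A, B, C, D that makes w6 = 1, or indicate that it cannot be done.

w6 = w3 NAND w5 must be 1, so at least one of w3, w5 is 0.
Check with A=0, B=0, C=1, D=1:
w1 = A OR B = 0 OR 0 = 0
w2 = D OR w1 = 1 OR 0 = 1
w3 = C NAND w2 = 1 NAND 1 = 0
w4 = w3 NAND w1 = 0 NAND 0 = 1
w5 = w1 OR w4 = 0 OR 1 = 1
w6 = w3 NAND w5 = 0 NAND 1 = 1
So w6 = 1 as required.

A=0, B=0, C=1, D=1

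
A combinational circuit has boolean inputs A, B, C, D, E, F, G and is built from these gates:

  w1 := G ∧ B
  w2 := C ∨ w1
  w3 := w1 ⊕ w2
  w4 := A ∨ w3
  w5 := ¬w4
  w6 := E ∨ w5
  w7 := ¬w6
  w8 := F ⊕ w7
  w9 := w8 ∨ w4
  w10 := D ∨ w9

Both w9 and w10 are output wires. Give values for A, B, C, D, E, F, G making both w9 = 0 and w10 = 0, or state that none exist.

A=0, B=0, C=0, D=0, E=1, F=0, G=0

Check with A=0, B=0, C=0, D=0, E=1, F=0, G=0:
w1 = G ∧ B = 0 ∧ 0 = 0
w2 = C ∨ w1 = 0 ∨ 0 = 0
w3 = w1 ⊕ w2 = 0 ⊕ 0 = 0
w4 = A ∨ w3 = 0 ∨ 0 = 0
w5 = ¬w4 = ¬0 = 1
w6 = E ∨ w5 = 1 ∨ 1 = 1
w7 = ¬w6 = ¬1 = 0
w8 = F ⊕ w7 = 0 ⊕ 0 = 0
w9 = w8 ∨ w4 = 0 ∨ 0 = 0
w10 = D ∨ w9 = 0 ∨ 0 = 0
So w9 = 0 and w10 = 0.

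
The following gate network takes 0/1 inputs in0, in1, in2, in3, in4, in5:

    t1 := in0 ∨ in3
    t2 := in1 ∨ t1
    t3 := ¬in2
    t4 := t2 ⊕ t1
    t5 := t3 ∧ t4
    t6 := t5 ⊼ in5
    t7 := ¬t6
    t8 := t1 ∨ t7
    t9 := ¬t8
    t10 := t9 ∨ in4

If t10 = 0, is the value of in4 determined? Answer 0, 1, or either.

t10 = t9 ∨ in4 must be 0, so both t9 = 0 and in4 = 0.
Every assignment with t10 = 0 has in4 = 0; there are 25 such assignment(s).

0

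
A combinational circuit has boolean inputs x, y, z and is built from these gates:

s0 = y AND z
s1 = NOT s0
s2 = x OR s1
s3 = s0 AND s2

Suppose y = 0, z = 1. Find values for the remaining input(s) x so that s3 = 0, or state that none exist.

s3 = s0 AND s2 must be 0, so at least one of s0, s2 is 0.
Check with y = 0, z = 1 and x=0:
s0 = y AND z = 0 AND 1 = 0
s1 = NOT s0 = NOT 0 = 1
s2 = x OR s1 = 0 OR 1 = 1
s3 = s0 AND s2 = 0 AND 1 = 0
So s3 = 0.

x=0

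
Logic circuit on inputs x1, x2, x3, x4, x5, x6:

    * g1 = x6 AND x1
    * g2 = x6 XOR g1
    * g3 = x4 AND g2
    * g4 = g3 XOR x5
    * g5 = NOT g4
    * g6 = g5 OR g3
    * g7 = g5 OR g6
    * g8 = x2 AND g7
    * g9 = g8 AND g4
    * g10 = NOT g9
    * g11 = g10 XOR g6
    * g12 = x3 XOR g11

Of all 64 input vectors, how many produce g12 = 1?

g12 = x3 XOR g11 must be 1, so x3 and g11 differ.
Enumerating the 64 input combinations, 32 give g12 = 1 and 32 give g12 = 0.

32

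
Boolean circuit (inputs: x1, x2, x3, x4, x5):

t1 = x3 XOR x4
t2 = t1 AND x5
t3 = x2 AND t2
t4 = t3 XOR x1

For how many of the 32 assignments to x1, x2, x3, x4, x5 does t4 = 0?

t4 = t3 XOR x1 must be 0, so t3 and x1 are equal.
Enumerating the 32 input combinations, 16 give t4 = 0 and 16 give t4 = 1.

16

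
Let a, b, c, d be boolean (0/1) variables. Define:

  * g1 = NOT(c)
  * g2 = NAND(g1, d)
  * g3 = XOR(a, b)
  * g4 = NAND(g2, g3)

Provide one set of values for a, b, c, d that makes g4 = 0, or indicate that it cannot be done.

Check with a=1 b=0 c=1 d=1:
g1 = NOT(c) = NOT 1 = 0
g2 = NAND(g1, d) = NAND(0, 1) = 1
g3 = XOR(a, b) = XOR(1, 0) = 1
g4 = NAND(g2, g3) = NAND(1, 1) = 0
So g4 = 0 as required.

a=1 b=0 c=1 d=1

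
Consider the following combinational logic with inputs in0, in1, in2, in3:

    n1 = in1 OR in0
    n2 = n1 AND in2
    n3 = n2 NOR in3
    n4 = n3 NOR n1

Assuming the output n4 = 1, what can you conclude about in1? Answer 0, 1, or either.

n4 = n3 NOR n1 must be 1, so both n3 = 0 and n1 = 0.
n3 = n2 NOR in3 must be 0, so at least one of n2, in3 is 1.
Every assignment with n4 = 1 has in1 = 0; there are 2 such assignment(s).
  in0=0, in1=0, in2=0, in3=1
  in0=0, in1=0, in2=1, in3=1

0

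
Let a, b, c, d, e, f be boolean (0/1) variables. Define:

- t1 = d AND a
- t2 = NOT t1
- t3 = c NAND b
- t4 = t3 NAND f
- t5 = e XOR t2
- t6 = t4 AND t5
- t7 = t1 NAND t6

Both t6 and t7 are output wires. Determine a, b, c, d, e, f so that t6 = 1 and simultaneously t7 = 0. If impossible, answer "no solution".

Check with a=1, b=0, c=0, d=1, e=1, f=0:
t1 = d AND a = 1 AND 1 = 1
t2 = NOT t1 = NOT 1 = 0
t3 = c NAND b = 0 NAND 0 = 1
t4 = t3 NAND f = 1 NAND 0 = 1
t5 = e XOR t2 = 1 XOR 0 = 1
t6 = t4 AND t5 = 1 AND 1 = 1
t7 = t1 NAND t6 = 1 NAND 1 = 0
So t6 = 1 and t7 = 0.

a=1, b=0, c=0, d=1, e=1, f=0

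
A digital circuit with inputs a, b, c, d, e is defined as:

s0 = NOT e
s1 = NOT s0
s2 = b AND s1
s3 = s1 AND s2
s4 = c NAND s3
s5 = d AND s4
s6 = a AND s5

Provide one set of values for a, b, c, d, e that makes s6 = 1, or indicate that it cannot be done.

Check with a=1, b=0, c=1, d=1, e=0:
s0 = NOT e = NOT 0 = 1
s1 = NOT s0 = NOT 1 = 0
s2 = b AND s1 = 0 AND 0 = 0
s3 = s1 AND s2 = 0 AND 0 = 0
s4 = c NAND s3 = 1 NAND 0 = 1
s5 = d AND s4 = 1 AND 1 = 1
s6 = a AND s5 = 1 AND 1 = 1
So s6 = 1 as required.

a=1, b=0, c=1, d=1, e=0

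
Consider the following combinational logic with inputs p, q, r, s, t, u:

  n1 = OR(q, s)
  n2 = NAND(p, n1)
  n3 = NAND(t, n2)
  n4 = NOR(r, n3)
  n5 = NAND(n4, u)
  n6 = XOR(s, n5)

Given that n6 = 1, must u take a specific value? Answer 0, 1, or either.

either

Both values of u occur among assignments with n6 = 1:
  u=0: p=0, q=0, r=0, s=0, t=0, u=0
  u=1: p=0, q=0, r=0, s=0, t=0, u=1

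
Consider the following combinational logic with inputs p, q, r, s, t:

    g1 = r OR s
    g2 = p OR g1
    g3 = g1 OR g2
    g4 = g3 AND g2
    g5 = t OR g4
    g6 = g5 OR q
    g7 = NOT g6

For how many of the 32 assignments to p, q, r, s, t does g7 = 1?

1

g7 = NOT g6 must be 1, so g6 = 0.
g6 = g5 OR q must be 0, so both g5 = 0 and q = 0.
Satisfying assignments:
  p=0, q=0, r=0, s=0, t=0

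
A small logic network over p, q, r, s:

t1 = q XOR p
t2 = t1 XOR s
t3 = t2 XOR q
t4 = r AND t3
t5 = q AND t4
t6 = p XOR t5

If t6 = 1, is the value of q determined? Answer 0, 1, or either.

either

Both values of q occur among assignments with t6 = 1:
  q=0: p=1, q=0, r=0, s=0
  q=1: p=0, q=1, r=1, s=1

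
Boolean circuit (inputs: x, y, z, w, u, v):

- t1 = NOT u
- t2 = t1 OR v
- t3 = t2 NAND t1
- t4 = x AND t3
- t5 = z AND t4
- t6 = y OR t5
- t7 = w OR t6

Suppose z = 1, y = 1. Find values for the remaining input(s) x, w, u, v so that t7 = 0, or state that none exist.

With z = 1, y = 1 fixed, none of the 16 settings of x, w, u, v give t7 = 0.
For example, with x=0, w=0, u=1, v=1:
t1 = NOT u = NOT 1 = 0
t2 = t1 OR v = 0 OR 1 = 1
t3 = t2 NAND t1 = 1 NAND 0 = 1
t4 = x AND t3 = 0 AND 1 = 0
t5 = z AND t4 = 1 AND 0 = 0
t6 = y OR t5 = 1 OR 0 = 1
t7 = w OR t6 = 0 OR 1 = 1
giving t7 = 1 ≠ 0.

no solution exists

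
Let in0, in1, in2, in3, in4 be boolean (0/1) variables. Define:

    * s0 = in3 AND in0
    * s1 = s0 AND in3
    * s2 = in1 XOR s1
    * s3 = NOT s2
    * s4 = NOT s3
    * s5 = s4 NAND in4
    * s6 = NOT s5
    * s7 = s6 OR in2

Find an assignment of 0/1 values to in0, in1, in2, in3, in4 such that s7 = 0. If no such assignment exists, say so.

Check with in0=0 in1=1 in2=0 in3=1 in4=0:
s0 = in3 AND in0 = 1 AND 0 = 0
s1 = s0 AND in3 = 0 AND 1 = 0
s2 = in1 XOR s1 = 1 XOR 0 = 1
s3 = NOT s2 = NOT 1 = 0
s4 = NOT s3 = NOT 0 = 1
s5 = s4 NAND in4 = 1 NAND 0 = 1
s6 = NOT s5 = NOT 1 = 0
s7 = s6 OR in2 = 0 OR 0 = 0
So s7 = 0 as required.

in0=0 in1=1 in2=0 in3=1 in4=0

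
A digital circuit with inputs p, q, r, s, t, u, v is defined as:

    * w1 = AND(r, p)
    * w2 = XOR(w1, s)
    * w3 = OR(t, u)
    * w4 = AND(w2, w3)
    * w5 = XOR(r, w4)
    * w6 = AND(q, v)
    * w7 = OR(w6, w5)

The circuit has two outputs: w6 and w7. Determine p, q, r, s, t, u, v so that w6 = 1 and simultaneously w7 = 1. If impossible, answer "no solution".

p=1 q=1 r=0 s=1 t=1 u=1 v=1

Check with p=1 q=1 r=0 s=1 t=1 u=1 v=1:
w1 = AND(r, p) = AND(0, 1) = 0
w2 = XOR(w1, s) = XOR(0, 1) = 1
w3 = OR(t, u) = OR(1, 1) = 1
w4 = AND(w2, w3) = AND(1, 1) = 1
w5 = XOR(r, w4) = XOR(0, 1) = 1
w6 = AND(q, v) = AND(1, 1) = 1
w7 = OR(w6, w5) = OR(1, 1) = 1
So w6 = 1 and w7 = 1.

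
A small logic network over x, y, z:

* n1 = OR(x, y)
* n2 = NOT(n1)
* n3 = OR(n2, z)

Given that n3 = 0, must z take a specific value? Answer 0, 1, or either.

0

n3 = OR(n2, z) must be 0, so both n2 = 0 and z = 0.
n2 = NOT(n1) must be 0, so n1 = 1.
n1 = OR(x, y) must be 1, so at least one of x, y is 1.
Every assignment with n3 = 0 has z = 0; there are 3 such assignment(s).
  x=0, y=1, z=0
  x=1, y=0, z=0
  x=1, y=1, z=0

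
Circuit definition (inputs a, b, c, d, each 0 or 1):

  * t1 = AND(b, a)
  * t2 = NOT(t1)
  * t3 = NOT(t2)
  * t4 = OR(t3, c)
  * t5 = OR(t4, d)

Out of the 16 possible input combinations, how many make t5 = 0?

3

t5 = OR(t4, d) must be 0, so both t4 = 0 and d = 0.
t4 = OR(t3, c) must be 0, so both t3 = 0 and c = 0.
t3 = NOT(t2) must be 0, so t2 = 1.
Satisfying assignments:
  a=0, b=0, c=0, d=0
  a=0, b=1, c=0, d=0
  a=1, b=0, c=0, d=0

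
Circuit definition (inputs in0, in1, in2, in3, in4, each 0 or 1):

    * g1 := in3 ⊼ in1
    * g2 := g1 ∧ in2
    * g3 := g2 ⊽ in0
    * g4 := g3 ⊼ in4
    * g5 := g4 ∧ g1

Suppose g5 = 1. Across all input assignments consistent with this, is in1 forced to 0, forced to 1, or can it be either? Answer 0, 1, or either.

Both values of in1 occur among assignments with g5 = 1:
  in1=0: in0=0, in1=0, in2=0, in3=0, in4=0
  in1=1: in0=0, in1=1, in2=0, in3=0, in4=0

either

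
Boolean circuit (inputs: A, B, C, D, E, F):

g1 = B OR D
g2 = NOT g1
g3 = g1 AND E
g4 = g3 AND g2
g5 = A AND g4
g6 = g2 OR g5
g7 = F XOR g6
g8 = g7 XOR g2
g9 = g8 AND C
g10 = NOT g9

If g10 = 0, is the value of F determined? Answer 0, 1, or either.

g10 = NOT g9 must be 0, so g9 = 1.
g9 = g8 AND C must be 1, so both g8 = 1 and C = 1.
g8 = g7 XOR g2 must be 1, so g7 and g2 differ.
Every assignment with g10 = 0 has F = 1; there are 16 such assignment(s).

1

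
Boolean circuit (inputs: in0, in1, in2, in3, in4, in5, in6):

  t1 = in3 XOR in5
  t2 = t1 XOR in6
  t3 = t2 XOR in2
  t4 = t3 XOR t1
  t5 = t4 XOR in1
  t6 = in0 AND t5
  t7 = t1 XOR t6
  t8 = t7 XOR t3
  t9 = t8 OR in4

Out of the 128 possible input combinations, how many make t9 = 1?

96

t9 = t8 OR in4 must be 1, so at least one of t8, in4 is 1.
Enumerating the 128 input combinations, 96 give t9 = 1 and 32 give t9 = 0.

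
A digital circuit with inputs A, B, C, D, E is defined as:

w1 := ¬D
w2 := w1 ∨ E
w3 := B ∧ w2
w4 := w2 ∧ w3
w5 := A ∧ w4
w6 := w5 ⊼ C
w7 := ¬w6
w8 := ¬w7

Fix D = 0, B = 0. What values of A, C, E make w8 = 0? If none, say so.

no solution exists

With D = 0, B = 0 fixed, none of the 8 settings of A, C, E give w8 = 0.
For example, with A=0, C=0, E=0:
w1 = ¬D = ¬0 = 1
w2 = w1 ∨ E = 1 ∨ 0 = 1
w3 = B ∧ w2 = 0 ∧ 1 = 0
w4 = w2 ∧ w3 = 1 ∧ 0 = 0
w5 = A ∧ w4 = 0 ∧ 0 = 0
w6 = w5 ⊼ C = 0 ⊼ 0 = 1
w7 = ¬w6 = ¬1 = 0
w8 = ¬w7 = ¬0 = 1
giving w8 = 1 ≠ 0.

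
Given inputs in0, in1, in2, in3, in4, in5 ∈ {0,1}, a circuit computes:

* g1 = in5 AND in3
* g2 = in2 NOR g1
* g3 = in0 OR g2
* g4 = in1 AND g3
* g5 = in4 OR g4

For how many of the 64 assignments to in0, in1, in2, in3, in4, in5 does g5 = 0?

g5 = in4 OR g4 must be 0, so both in4 = 0 and g4 = 0.
g4 = in1 AND g3 must be 0, so at least one of in1, g3 is 0.
Enumerating the 64 input combinations, 21 give g5 = 0 and 43 give g5 = 1.

21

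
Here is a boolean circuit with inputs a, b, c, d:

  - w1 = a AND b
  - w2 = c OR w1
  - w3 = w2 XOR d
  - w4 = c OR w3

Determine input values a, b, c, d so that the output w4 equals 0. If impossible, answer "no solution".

Check with a=1, b=1, c=0, d=1:
w1 = a AND b = 1 AND 1 = 1
w2 = c OR w1 = 0 OR 1 = 1
w3 = w2 XOR d = 1 XOR 1 = 0
w4 = c OR w3 = 0 OR 0 = 0
So w4 = 0 as required.

a=1, b=1, c=0, d=1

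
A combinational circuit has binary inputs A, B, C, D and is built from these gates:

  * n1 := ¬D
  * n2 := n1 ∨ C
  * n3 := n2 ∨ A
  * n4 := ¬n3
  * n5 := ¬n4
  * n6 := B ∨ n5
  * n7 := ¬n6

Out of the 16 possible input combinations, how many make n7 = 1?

n7 = ¬n6 must be 1, so n6 = 0.
Satisfying assignments:
  A=0, B=0, C=0, D=1

1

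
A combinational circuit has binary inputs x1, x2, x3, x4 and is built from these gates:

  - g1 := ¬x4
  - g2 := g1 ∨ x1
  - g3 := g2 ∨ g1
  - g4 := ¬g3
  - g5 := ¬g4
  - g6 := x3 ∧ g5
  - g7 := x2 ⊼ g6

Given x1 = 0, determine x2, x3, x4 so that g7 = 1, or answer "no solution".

x2=0, x3=1, x4=0

g7 = x2 ⊼ g6 must be 1, so at least one of x2, g6 is 0.
Check with x1 = 0 and x2=0, x3=1, x4=0:
g1 = ¬x4 = ¬0 = 1
g2 = g1 ∨ x1 = 1 ∨ 0 = 1
g3 = g2 ∨ g1 = 1 ∨ 1 = 1
g4 = ¬g3 = ¬1 = 0
g5 = ¬g4 = ¬0 = 1
g6 = x3 ∧ g5 = 1 ∧ 1 = 1
g7 = x2 ⊼ g6 = 0 ⊼ 1 = 1
So g7 = 1.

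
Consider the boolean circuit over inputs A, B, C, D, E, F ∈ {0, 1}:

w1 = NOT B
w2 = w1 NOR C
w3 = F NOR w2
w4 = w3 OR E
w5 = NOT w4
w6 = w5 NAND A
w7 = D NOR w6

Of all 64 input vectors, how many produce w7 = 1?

w7 = D NOR w6 must be 1, so both D = 0 and w6 = 0.
Satisfying assignments:
  A=1, B=0, C=0, D=0, E=0, F=1
  A=1, B=0, C=1, D=0, E=0, F=1
  A=1, B=1, C=0, D=0, E=0, F=0
  A=1, B=1, C=0, D=0, E=0, F=1
  A=1, B=1, C=1, D=0, E=0, F=1

5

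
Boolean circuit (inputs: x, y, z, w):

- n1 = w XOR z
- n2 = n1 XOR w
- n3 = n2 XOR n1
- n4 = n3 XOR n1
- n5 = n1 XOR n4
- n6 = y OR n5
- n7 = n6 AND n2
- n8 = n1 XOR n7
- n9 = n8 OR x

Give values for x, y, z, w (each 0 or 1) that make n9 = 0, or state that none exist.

Check with x=0, y=1, z=0, w=0:
n1 = w XOR z = 0 XOR 0 = 0
n2 = n1 XOR w = 0 XOR 0 = 0
n3 = n2 XOR n1 = 0 XOR 0 = 0
n4 = n3 XOR n1 = 0 XOR 0 = 0
n5 = n1 XOR n4 = 0 XOR 0 = 0
n6 = y OR n5 = 1 OR 0 = 1
n7 = n6 AND n2 = 1 AND 0 = 0
n8 = n1 XOR n7 = 0 XOR 0 = 0
n9 = n8 OR x = 0 OR 0 = 0
So n9 = 0 as required.

x=0, y=1, z=0, w=0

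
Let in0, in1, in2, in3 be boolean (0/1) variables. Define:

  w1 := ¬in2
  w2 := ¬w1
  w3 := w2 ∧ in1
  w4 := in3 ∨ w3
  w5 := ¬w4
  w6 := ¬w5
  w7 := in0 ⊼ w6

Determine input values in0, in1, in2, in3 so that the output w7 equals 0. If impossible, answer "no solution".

Check with in0=1 in1=0 in2=0 in3=1:
w1 = ¬in2 = ¬0 = 1
w2 = ¬w1 = ¬1 = 0
w3 = w2 ∧ in1 = 0 ∧ 0 = 0
w4 = in3 ∨ w3 = 1 ∨ 0 = 1
w5 = ¬w4 = ¬1 = 0
w6 = ¬w5 = ¬0 = 1
w7 = in0 ⊼ w6 = 1 ⊼ 1 = 0
So w7 = 0 as required.

in0=1 in1=0 in2=0 in3=1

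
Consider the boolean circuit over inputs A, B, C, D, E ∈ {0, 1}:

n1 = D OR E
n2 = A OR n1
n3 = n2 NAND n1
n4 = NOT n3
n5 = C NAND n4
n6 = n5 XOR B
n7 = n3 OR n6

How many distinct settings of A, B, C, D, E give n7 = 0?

12

n7 = n3 OR n6 must be 0, so both n3 = 0 and n6 = 0.
n3 = n2 NAND n1 must be 0, so both n2 = 1 and n1 = 1.
n6 = n5 XOR B must be 0, so n5 and B are equal.
Enumerating the 32 input combinations, 12 give n7 = 0 and 20 give n7 = 1.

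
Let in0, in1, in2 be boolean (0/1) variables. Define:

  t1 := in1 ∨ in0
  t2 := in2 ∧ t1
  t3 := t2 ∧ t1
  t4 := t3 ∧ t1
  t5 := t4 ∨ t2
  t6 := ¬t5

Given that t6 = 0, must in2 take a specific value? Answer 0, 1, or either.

t6 = ¬t5 must be 0, so t5 = 1.
Every assignment with t6 = 0 has in2 = 1; there are 3 such assignment(s).
  in0=0, in1=1, in2=1
  in0=1, in1=0, in2=1
  in0=1, in1=1, in2=1

1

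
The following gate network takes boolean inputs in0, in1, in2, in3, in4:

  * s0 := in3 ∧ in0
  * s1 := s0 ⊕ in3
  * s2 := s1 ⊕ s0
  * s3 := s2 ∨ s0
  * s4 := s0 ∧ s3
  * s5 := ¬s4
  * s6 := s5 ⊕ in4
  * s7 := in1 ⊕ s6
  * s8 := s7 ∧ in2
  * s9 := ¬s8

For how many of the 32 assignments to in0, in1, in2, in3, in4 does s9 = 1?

s9 = ¬s8 must be 1, so s8 = 0.
s8 = s7 ∧ in2 must be 0, so at least one of s7, in2 is 0.
Enumerating the 32 input combinations, 24 give s9 = 1 and 8 give s9 = 0.

24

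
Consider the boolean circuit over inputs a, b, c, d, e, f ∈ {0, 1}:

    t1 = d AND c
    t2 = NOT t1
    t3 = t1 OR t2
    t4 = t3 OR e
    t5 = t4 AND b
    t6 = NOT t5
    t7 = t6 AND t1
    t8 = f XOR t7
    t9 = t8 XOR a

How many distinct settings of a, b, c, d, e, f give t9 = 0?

32

t9 = t8 XOR a must be 0, so t8 and a are equal.
Enumerating the 64 input combinations, 32 give t9 = 0 and 32 give t9 = 1.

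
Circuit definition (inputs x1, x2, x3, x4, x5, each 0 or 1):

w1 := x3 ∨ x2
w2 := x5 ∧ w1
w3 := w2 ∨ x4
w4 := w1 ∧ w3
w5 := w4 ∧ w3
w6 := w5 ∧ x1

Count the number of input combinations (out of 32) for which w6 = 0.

w6 = w5 ∧ x1 must be 0, so at least one of w5, x1 is 0.
Enumerating the 32 input combinations, 23 give w6 = 0 and 9 give w6 = 1.

23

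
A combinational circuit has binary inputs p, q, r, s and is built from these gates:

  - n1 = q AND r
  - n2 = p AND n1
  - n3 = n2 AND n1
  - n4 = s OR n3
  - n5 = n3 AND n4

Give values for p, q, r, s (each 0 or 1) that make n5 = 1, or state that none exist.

p=1 q=1 r=1 s=0

n5 = n3 AND n4 must be 1, so both n3 = 1 and n4 = 1.
Check with p=1 q=1 r=1 s=0:
n1 = q AND r = 1 AND 1 = 1
n2 = p AND n1 = 1 AND 1 = 1
n3 = n2 AND n1 = 1 AND 1 = 1
n4 = s OR n3 = 0 OR 1 = 1
n5 = n3 AND n4 = 1 AND 1 = 1
So n5 = 1 as required.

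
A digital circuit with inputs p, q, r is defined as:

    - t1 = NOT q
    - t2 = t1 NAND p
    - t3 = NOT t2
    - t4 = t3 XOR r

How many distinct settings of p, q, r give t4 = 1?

4

t4 = t3 XOR r must be 1, so t3 and r differ.
Satisfying assignments:
  p=0, q=0, r=1
  p=0, q=1, r=1
  p=1, q=0, r=0
  p=1, q=1, r=1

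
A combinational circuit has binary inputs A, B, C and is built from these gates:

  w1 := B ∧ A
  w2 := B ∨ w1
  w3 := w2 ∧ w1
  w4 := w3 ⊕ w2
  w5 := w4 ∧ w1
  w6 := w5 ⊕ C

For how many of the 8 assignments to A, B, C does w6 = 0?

w6 = w5 ⊕ C must be 0, so w5 and C are equal.
Satisfying assignments:
  A=0, B=0, C=0
  A=0, B=1, C=0
  A=1, B=0, C=0
  A=1, B=1, C=0

4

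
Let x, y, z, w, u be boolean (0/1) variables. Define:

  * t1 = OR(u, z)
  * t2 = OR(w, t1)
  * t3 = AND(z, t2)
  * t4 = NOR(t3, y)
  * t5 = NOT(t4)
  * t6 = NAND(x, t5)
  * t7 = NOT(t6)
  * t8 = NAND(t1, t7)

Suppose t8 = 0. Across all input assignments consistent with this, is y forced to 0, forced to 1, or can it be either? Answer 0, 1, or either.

either

Both values of y occur among assignments with t8 = 0:
  y=0: x=1, y=0, z=1, w=0, u=0
  y=1: x=1, y=1, z=0, w=0, u=1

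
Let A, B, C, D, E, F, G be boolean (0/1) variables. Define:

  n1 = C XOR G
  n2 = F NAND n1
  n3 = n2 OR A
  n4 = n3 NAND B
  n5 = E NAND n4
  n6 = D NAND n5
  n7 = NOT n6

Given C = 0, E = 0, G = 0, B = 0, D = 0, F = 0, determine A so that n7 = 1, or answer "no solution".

With C = 0, E = 0, G = 0, B = 0, D = 0, F = 0 fixed, none of the 2 settings of A give n7 = 1.
For example, with A=0:
n1 = C XOR G = 0 XOR 0 = 0
n2 = F NAND n1 = 0 NAND 0 = 1
n3 = n2 OR A = 1 OR 0 = 1
n4 = n3 NAND B = 1 NAND 0 = 1
n5 = E NAND n4 = 0 NAND 1 = 1
n6 = D NAND n5 = 0 NAND 1 = 1
n7 = NOT n6 = NOT 1 = 0
giving n7 = 0 ≠ 1.

no solution exists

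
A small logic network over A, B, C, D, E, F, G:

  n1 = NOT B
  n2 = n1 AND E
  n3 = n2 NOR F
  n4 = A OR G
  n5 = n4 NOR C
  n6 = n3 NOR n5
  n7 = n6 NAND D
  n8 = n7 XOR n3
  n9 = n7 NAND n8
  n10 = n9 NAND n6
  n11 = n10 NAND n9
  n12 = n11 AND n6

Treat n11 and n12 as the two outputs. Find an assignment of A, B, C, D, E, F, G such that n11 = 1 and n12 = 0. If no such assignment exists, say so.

Check with A=0, B=0, C=0, D=1, E=1, F=1, G=0:
n1 = NOT B = NOT 0 = 1
n2 = n1 AND E = 1 AND 1 = 1
n3 = n2 NOR F = 1 NOR 1 = 0
n4 = A OR G = 0 OR 0 = 0
n5 = n4 NOR C = 0 NOR 0 = 1
n6 = n3 NOR n5 = 0 NOR 1 = 0
n7 = n6 NAND D = 0 NAND 1 = 1
n8 = n7 XOR n3 = 1 XOR 0 = 1
n9 = n7 NAND n8 = 1 NAND 1 = 0
n10 = n9 NAND n6 = 0 NAND 0 = 1
n11 = n10 NAND n9 = 1 NAND 0 = 1
n12 = n11 AND n6 = 1 AND 0 = 0
So n11 = 1 and n12 = 0.

A=0, B=0, C=0, D=1, E=1, F=1, G=0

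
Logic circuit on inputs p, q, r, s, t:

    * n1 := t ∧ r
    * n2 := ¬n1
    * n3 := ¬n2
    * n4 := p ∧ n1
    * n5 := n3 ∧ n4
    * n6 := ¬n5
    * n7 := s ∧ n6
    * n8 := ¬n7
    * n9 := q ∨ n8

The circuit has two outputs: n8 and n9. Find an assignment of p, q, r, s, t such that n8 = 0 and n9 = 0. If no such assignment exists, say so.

Check with p=0, q=0, r=1, s=1, t=1:
n1 = t ∧ r = 1 ∧ 1 = 1
n2 = ¬n1 = ¬1 = 0
n3 = ¬n2 = ¬0 = 1
n4 = p ∧ n1 = 0 ∧ 1 = 0
n5 = n3 ∧ n4 = 1 ∧ 0 = 0
n6 = ¬n5 = ¬0 = 1
n7 = s ∧ n6 = 1 ∧ 1 = 1
n8 = ¬n7 = ¬1 = 0
n9 = q ∨ n8 = 0 ∨ 0 = 0
So n8 = 0 and n9 = 0.

p=0, q=0, r=1, s=1, t=1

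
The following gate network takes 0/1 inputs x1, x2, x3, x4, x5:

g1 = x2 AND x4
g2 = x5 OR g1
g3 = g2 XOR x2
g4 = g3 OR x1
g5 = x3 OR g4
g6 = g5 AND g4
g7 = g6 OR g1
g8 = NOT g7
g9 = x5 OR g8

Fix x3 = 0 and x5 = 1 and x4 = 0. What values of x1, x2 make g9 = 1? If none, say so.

x1=0 x2=1

Check with x3 = 0 and x5 = 1 and x4 = 0 and x1=0, x2=1:
g1 = x2 AND x4 = 1 AND 0 = 0
g2 = x5 OR g1 = 1 OR 0 = 1
g3 = g2 XOR x2 = 1 XOR 1 = 0
g4 = g3 OR x1 = 0 OR 0 = 0
g5 = x3 OR g4 = 0 OR 0 = 0
g6 = g5 AND g4 = 0 AND 0 = 0
g7 = g6 OR g1 = 0 OR 0 = 0
g8 = NOT g7 = NOT 0 = 1
g9 = x5 OR g8 = 1 OR 1 = 1
So g9 = 1.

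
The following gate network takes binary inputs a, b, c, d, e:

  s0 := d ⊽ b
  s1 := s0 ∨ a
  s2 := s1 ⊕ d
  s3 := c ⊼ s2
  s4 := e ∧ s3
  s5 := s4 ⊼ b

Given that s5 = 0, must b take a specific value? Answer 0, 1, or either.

1

s5 = s4 ⊼ b must be 0, so both s4 = 1 and b = 1.
s4 = e ∧ s3 must be 1, so both e = 1 and s3 = 1.
Every assignment with s5 = 0 has b = 1; there are 6 such assignment(s).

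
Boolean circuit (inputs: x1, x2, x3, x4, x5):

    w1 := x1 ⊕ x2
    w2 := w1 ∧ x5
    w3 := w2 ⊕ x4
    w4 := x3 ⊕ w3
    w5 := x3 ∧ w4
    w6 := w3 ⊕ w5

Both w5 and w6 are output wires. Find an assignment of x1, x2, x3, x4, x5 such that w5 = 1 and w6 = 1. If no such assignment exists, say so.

Check with x1=0, x2=1, x3=1, x4=0, x5=0:
w1 = x1 ⊕ x2 = 0 ⊕ 1 = 1
w2 = w1 ∧ x5 = 1 ∧ 0 = 0
w3 = w2 ⊕ x4 = 0 ⊕ 0 = 0
w4 = x3 ⊕ w3 = 1 ⊕ 0 = 1
w5 = x3 ∧ w4 = 1 ∧ 1 = 1
w6 = w3 ⊕ w5 = 0 ⊕ 1 = 1
So w5 = 1 and w6 = 1.

x1=0, x2=1, x3=1, x4=0, x5=0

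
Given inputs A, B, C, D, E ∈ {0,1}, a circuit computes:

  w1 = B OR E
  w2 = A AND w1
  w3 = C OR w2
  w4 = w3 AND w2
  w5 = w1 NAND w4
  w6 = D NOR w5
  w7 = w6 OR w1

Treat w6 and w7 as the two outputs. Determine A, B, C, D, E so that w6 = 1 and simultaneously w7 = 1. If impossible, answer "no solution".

A=1 B=0 C=1 D=0 E=1

Check with A=1 B=0 C=1 D=0 E=1:
w1 = B OR E = 0 OR 1 = 1
w2 = A AND w1 = 1 AND 1 = 1
w3 = C OR w2 = 1 OR 1 = 1
w4 = w3 AND w2 = 1 AND 1 = 1
w5 = w1 NAND w4 = 1 NAND 1 = 0
w6 = D NOR w5 = 0 NOR 0 = 1
w7 = w6 OR w1 = 1 OR 1 = 1
So w6 = 1 and w7 = 1.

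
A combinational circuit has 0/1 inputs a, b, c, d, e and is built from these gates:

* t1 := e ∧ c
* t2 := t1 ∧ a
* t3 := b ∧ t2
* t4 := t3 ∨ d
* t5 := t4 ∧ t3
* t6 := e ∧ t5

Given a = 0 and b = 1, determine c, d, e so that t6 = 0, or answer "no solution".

c=1, d=0, e=0

Check with a = 0 and b = 1 and c=1, d=0, e=0:
t1 = e ∧ c = 0 ∧ 1 = 0
t2 = t1 ∧ a = 0 ∧ 0 = 0
t3 = b ∧ t2 = 1 ∧ 0 = 0
t4 = t3 ∨ d = 0 ∨ 0 = 0
t5 = t4 ∧ t3 = 0 ∧ 0 = 0
t6 = e ∧ t5 = 0 ∧ 0 = 0
So t6 = 0.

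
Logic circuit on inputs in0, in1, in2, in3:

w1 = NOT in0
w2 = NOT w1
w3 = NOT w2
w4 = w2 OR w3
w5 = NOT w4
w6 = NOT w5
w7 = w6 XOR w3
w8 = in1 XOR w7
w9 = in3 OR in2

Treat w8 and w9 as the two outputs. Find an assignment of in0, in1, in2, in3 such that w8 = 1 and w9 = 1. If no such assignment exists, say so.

in0=1, in1=0, in2=0, in3=1

Check with in0=1, in1=0, in2=0, in3=1:
w1 = NOT in0 = NOT 1 = 0
w2 = NOT w1 = NOT 0 = 1
w3 = NOT w2 = NOT 1 = 0
w4 = w2 OR w3 = 1 OR 0 = 1
w5 = NOT w4 = NOT 1 = 0
w6 = NOT w5 = NOT 0 = 1
w7 = w6 XOR w3 = 1 XOR 0 = 1
w8 = in1 XOR w7 = 0 XOR 1 = 1
w9 = in3 OR in2 = 1 OR 0 = 1
So w8 = 1 and w9 = 1.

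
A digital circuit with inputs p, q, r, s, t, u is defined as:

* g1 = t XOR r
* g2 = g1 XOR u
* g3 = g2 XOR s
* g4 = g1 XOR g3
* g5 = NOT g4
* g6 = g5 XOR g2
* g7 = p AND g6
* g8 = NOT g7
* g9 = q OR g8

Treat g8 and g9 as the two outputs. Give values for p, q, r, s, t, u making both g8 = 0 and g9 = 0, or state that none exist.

Check with p=1 q=0 r=0 s=1 t=1 u=1:
g1 = t XOR r = 1 XOR 0 = 1
g2 = g1 XOR u = 1 XOR 1 = 0
g3 = g2 XOR s = 0 XOR 1 = 1
g4 = g1 XOR g3 = 1 XOR 1 = 0
g5 = NOT g4 = NOT 0 = 1
g6 = g5 XOR g2 = 1 XOR 0 = 1
g7 = p AND g6 = 1 AND 1 = 1
g8 = NOT g7 = NOT 1 = 0
g9 = q OR g8 = 0 OR 0 = 0
So g8 = 0 and g9 = 0.

p=1 q=0 r=0 s=1 t=1 u=1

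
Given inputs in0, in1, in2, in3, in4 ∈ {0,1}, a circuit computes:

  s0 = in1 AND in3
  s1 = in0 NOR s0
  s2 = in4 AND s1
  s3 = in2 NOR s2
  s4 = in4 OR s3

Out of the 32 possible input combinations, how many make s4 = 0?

s4 = in4 OR s3 must be 0, so both in4 = 0 and s3 = 0.
Enumerating the 32 input combinations, 8 give s4 = 0 and 24 give s4 = 1.

8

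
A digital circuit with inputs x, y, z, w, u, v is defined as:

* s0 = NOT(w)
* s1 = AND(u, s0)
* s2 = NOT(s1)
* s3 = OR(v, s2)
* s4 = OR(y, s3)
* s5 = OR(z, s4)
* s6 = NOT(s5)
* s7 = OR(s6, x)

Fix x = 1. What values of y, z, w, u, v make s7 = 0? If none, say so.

With x = 1 fixed, none of the 32 settings of y, z, w, u, v give s7 = 0.
For example, with y=1, z=0, w=1, u=1, v=1:
s0 = NOT(w) = NOT 1 = 0
s1 = AND(u, s0) = AND(1, 0) = 0
s2 = NOT(s1) = NOT 0 = 1
s3 = OR(v, s2) = OR(1, 1) = 1
s4 = OR(y, s3) = OR(1, 1) = 1
s5 = OR(z, s4) = OR(0, 1) = 1
s6 = NOT(s5) = NOT 1 = 0
s7 = OR(s6, x) = OR(0, 1) = 1
giving s7 = 1 ≠ 0.

no solution exists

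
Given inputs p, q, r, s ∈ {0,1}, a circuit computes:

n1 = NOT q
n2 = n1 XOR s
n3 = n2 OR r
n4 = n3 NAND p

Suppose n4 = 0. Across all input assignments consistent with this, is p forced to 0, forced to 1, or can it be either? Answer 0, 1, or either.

1

n4 = n3 NAND p must be 0, so both n3 = 1 and p = 1.
Every assignment with n4 = 0 has p = 1; there are 6 such assignment(s).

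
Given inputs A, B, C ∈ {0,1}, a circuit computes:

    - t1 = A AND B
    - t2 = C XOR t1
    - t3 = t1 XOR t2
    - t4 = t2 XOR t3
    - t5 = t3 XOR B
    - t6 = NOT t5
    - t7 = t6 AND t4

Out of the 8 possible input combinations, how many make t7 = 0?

t7 = t6 AND t4 must be 0, so at least one of t6, t4 is 0.
Enumerating the 8 input combinations, 7 give t7 = 0 and 1 give t7 = 1.

7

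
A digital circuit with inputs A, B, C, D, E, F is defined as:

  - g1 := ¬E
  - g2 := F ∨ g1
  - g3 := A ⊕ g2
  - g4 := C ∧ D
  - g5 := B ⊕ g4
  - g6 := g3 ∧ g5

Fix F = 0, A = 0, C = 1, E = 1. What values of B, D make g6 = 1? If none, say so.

With F = 0, A = 0, C = 1, E = 1 fixed, none of the 4 settings of B, D give g6 = 1.
For example, with B=1, D=1:
g1 = ¬E = ¬1 = 0
g2 = F ∨ g1 = 0 ∨ 0 = 0
g3 = A ⊕ g2 = 0 ⊕ 0 = 0
g4 = C ∧ D = 1 ∧ 1 = 1
g5 = B ⊕ g4 = 1 ⊕ 1 = 0
g6 = g3 ∧ g5 = 0 ∧ 0 = 0
giving g6 = 0 ≠ 1.

no solution exists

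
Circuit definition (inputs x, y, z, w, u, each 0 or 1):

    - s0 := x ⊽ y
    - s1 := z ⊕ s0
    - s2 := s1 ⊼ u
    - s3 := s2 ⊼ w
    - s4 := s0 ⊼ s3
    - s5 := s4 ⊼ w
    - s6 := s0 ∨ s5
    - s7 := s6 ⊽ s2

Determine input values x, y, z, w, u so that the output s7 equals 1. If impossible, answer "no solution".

x=0, y=1, z=1, w=1, u=1

s7 = s6 ⊽ s2 must be 1, so both s6 = 0 and s2 = 0.
s6 = s0 ∨ s5 must be 0, so both s0 = 0 and s5 = 0.
s2 = s1 ⊼ u must be 0, so both s1 = 1 and u = 1.
Check with x=0, y=1, z=1, w=1, u=1:
s0 = x ⊽ y = 0 ⊽ 1 = 0
s1 = z ⊕ s0 = 1 ⊕ 0 = 1
s2 = s1 ⊼ u = 1 ⊼ 1 = 0
s3 = s2 ⊼ w = 0 ⊼ 1 = 1
s4 = s0 ⊼ s3 = 0 ⊼ 1 = 1
s5 = s4 ⊼ w = 1 ⊼ 1 = 0
s6 = s0 ∨ s5 = 0 ∨ 0 = 0
s7 = s6 ⊽ s2 = 0 ⊽ 0 = 1
So s7 = 1 as required.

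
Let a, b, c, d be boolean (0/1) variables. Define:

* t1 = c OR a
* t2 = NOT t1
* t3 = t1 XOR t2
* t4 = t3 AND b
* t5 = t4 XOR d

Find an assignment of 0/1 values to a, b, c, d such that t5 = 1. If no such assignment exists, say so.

a=0 b=1 c=1 d=0

Check with a=0 b=1 c=1 d=0:
t1 = c OR a = 1 OR 0 = 1
t2 = NOT t1 = NOT 1 = 0
t3 = t1 XOR t2 = 1 XOR 0 = 1
t4 = t3 AND b = 1 AND 1 = 1
t5 = t4 XOR d = 1 XOR 0 = 1
So t5 = 1 as required.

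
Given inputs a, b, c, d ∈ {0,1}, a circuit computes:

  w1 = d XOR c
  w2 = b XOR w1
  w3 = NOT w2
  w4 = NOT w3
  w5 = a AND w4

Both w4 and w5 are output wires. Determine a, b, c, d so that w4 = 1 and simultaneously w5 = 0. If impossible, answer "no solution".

Check with a=0 b=1 c=0 d=0:
w1 = d XOR c = 0 XOR 0 = 0
w2 = b XOR w1 = 1 XOR 0 = 1
w3 = NOT w2 = NOT 1 = 0
w4 = NOT w3 = NOT 0 = 1
w5 = a AND w4 = 0 AND 1 = 0
So w4 = 1 and w5 = 0.

a=0 b=1 c=0 d=0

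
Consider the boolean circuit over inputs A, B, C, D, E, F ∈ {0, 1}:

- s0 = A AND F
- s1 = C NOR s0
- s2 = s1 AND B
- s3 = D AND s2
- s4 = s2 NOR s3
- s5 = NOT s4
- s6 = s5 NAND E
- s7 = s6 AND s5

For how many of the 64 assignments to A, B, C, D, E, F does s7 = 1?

s7 = s6 AND s5 must be 1, so both s6 = 1 and s5 = 1.
s6 = s5 NAND E must be 1, so at least one of s5, E is 0.
Satisfying assignments:
  A=0, B=1, C=0, D=0, E=0, F=0
  A=0, B=1, C=0, D=0, E=0, F=1
  A=0, B=1, C=0, D=1, E=0, F=0
  A=0, B=1, C=0, D=1, E=0, F=1
  A=1, B=1, C=0, D=0, E=0, F=0
  A=1, B=1, C=0, D=1, E=0, F=0

6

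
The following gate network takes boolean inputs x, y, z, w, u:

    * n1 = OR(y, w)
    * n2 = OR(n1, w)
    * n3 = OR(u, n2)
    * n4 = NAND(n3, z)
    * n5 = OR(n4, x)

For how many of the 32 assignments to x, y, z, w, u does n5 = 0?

7

n5 = OR(n4, x) must be 0, so both n4 = 0 and x = 0.
n4 = NAND(n3, z) must be 0, so both n3 = 1 and z = 1.
Enumerating the 32 input combinations, 7 give n5 = 0 and 25 give n5 = 1.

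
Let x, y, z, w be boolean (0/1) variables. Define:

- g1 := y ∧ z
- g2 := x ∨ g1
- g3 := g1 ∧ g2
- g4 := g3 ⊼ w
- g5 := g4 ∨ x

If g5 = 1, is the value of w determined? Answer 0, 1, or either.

Both values of w occur among assignments with g5 = 1:
  w=0: x=0, y=0, z=0, w=0
  w=1: x=0, y=0, z=0, w=1

either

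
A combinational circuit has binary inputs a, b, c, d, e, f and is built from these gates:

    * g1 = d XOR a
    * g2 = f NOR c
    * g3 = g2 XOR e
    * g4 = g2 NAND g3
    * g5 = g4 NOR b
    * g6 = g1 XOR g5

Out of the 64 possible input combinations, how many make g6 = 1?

32

g6 = g1 XOR g5 must be 1, so g1 and g5 differ.
Enumerating the 64 input combinations, 32 give g6 = 1 and 32 give g6 = 0.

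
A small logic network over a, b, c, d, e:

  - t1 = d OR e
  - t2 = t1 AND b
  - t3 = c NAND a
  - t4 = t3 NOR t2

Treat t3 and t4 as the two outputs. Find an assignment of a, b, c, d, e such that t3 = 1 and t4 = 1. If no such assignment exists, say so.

Across all 32 input combinations, none give both t3 = 1 and t4 = 1.

no solution exists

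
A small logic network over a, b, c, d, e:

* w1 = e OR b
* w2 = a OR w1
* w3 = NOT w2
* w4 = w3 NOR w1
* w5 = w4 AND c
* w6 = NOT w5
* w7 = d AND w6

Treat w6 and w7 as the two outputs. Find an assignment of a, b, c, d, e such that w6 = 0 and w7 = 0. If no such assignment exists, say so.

a=1, b=0, c=1, d=1, e=0

Check with a=1, b=0, c=1, d=1, e=0:
w1 = e OR b = 0 OR 0 = 0
w2 = a OR w1 = 1 OR 0 = 1
w3 = NOT w2 = NOT 1 = 0
w4 = w3 NOR w1 = 0 NOR 0 = 1
w5 = w4 AND c = 1 AND 1 = 1
w6 = NOT w5 = NOT 1 = 0
w7 = d AND w6 = 1 AND 0 = 0
So w6 = 0 and w7 = 0.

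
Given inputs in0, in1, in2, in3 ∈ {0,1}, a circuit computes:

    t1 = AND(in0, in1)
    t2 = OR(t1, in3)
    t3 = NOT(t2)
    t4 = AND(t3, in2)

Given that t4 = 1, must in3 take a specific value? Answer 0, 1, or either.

0

t4 = AND(t3, in2) must be 1, so both t3 = 1 and in2 = 1.
t3 = NOT(t2) must be 1, so t2 = 0.
t2 = OR(t1, in3) must be 0, so both t1 = 0 and in3 = 0.
Every assignment with t4 = 1 has in3 = 0; there are 3 such assignment(s).
  in0=0, in1=0, in2=1, in3=0
  in0=0, in1=1, in2=1, in3=0
  in0=1, in1=0, in2=1, in3=0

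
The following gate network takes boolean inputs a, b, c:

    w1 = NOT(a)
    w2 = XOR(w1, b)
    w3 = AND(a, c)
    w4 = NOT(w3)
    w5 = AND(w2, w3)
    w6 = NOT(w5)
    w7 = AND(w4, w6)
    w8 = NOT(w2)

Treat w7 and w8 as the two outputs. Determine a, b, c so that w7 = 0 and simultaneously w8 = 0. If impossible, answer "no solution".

a=1, b=1, c=1

Check with a=1, b=1, c=1:
w1 = NOT(a) = NOT 1 = 0
w2 = XOR(w1, b) = XOR(0, 1) = 1
w3 = AND(a, c) = AND(1, 1) = 1
w4 = NOT(w3) = NOT 1 = 0
w5 = AND(w2, w3) = AND(1, 1) = 1
w6 = NOT(w5) = NOT 1 = 0
w7 = AND(w4, w6) = AND(0, 0) = 0
w8 = NOT(w2) = NOT 1 = 0
So w7 = 0 and w8 = 0.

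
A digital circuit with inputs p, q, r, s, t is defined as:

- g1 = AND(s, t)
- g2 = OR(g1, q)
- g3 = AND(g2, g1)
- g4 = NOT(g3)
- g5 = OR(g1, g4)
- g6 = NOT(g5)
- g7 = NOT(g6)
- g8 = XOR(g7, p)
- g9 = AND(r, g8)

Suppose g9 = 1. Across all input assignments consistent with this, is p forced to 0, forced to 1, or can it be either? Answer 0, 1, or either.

g9 = AND(r, g8) must be 1, so both r = 1 and g8 = 1.
g8 = XOR(g7, p) must be 1, so g7 and p differ.
Every assignment with g9 = 1 has p = 0; there are 8 such assignment(s).

0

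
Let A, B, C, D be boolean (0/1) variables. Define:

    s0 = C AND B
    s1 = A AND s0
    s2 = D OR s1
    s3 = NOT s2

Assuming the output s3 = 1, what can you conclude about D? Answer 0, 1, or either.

0

s3 = NOT s2 must be 1, so s2 = 0.
s2 = D OR s1 must be 0, so both D = 0 and s1 = 0.
Every assignment with s3 = 1 has D = 0; there are 7 such assignment(s).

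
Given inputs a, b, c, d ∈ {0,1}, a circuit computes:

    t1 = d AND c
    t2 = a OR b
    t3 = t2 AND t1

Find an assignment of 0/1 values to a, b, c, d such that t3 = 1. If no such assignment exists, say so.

a=0, b=1, c=1, d=1

t3 = t2 AND t1 must be 1, so both t2 = 1 and t1 = 1.
t2 = a OR b must be 1, so at least one of a, b is 1.
t1 = d AND c must be 1, so both d = 1 and c = 1.
Check with a=0, b=1, c=1, d=1:
t1 = d AND c = 1 AND 1 = 1
t2 = a OR b = 0 OR 1 = 1
t3 = t2 AND t1 = 1 AND 1 = 1
So t3 = 1 as required.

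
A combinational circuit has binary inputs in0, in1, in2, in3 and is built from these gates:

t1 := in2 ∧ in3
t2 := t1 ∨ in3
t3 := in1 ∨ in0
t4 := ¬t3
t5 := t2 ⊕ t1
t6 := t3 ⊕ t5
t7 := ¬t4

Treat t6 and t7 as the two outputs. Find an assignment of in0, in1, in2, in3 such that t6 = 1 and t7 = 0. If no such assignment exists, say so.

Check with in0=0 in1=0 in2=0 in3=1:
t1 = in2 ∧ in3 = 0 ∧ 1 = 0
t2 = t1 ∨ in3 = 0 ∨ 1 = 1
t3 = in1 ∨ in0 = 0 ∨ 0 = 0
t4 = ¬t3 = ¬0 = 1
t5 = t2 ⊕ t1 = 1 ⊕ 0 = 1
t6 = t3 ⊕ t5 = 0 ⊕ 1 = 1
t7 = ¬t4 = ¬1 = 0
So t6 = 1 and t7 = 0.

in0=0 in1=0 in2=0 in3=1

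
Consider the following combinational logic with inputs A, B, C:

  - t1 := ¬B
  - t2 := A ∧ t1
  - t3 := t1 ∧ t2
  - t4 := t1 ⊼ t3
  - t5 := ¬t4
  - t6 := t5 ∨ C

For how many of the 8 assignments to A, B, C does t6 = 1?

5

t6 = t5 ∨ C must be 1, so at least one of t5, C is 1.
Satisfying assignments:
  A=0, B=0, C=1
  A=0, B=1, C=1
  A=1, B=0, C=0
  A=1, B=0, C=1
  A=1, B=1, C=1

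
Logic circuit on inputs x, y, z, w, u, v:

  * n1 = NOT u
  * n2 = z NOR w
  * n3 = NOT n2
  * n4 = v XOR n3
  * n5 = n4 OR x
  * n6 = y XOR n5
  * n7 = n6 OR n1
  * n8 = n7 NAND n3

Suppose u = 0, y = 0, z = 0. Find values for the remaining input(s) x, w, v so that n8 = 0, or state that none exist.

Check with u = 0, y = 0, z = 0 and x=0, w=1, v=0:
n1 = NOT u = NOT 0 = 1
n2 = z NOR w = 0 NOR 1 = 0
n3 = NOT n2 = NOT 0 = 1
n4 = v XOR n3 = 0 XOR 1 = 1
n5 = n4 OR x = 1 OR 0 = 1
n6 = y XOR n5 = 0 XOR 1 = 1
n7 = n6 OR n1 = 1 OR 1 = 1
n8 = n7 NAND n3 = 1 NAND 1 = 0
So n8 = 0.

x=0, w=1, v=0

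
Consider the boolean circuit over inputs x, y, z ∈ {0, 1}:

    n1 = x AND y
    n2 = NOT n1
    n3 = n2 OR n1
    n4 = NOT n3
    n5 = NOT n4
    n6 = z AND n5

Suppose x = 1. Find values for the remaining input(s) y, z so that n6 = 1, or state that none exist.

y=1, z=1

Check with x = 1 and y=1, z=1:
n1 = x AND y = 1 AND 1 = 1
n2 = NOT n1 = NOT 1 = 0
n3 = n2 OR n1 = 0 OR 1 = 1
n4 = NOT n3 = NOT 1 = 0
n5 = NOT n4 = NOT 0 = 1
n6 = z AND n5 = 1 AND 1 = 1
So n6 = 1.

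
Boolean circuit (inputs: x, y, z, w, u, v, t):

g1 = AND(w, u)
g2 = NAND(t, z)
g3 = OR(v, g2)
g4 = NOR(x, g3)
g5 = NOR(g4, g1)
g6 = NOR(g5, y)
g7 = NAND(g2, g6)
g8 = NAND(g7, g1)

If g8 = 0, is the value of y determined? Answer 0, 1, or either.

either

Both values of y occur among assignments with g8 = 0:
  y=0: x=0, y=0, z=1, w=1, u=1, v=0, t=1
  y=1: x=0, y=1, z=0, w=1, u=1, v=0, t=0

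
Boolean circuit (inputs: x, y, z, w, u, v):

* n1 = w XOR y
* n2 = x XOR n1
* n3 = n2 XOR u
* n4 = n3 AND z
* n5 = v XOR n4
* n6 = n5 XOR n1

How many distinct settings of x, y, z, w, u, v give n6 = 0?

n6 = n5 XOR n1 must be 0, so n5 and n1 are equal.
Enumerating the 64 input combinations, 32 give n6 = 0 and 32 give n6 = 1.

32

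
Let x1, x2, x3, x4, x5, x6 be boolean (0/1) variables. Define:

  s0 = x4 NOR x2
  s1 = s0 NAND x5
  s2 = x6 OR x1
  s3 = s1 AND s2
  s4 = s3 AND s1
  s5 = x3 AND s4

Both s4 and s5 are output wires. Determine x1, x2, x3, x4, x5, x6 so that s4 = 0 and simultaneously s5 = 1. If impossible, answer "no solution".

no solution exists

Across all 64 input combinations, none give both s4 = 0 and s5 = 1.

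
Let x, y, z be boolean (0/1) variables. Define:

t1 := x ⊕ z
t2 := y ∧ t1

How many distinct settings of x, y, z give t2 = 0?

t2 = y ∧ t1 must be 0, so at least one of y, t1 is 0.
Enumerating the 8 input combinations, 6 give t2 = 0 and 2 give t2 = 1.

6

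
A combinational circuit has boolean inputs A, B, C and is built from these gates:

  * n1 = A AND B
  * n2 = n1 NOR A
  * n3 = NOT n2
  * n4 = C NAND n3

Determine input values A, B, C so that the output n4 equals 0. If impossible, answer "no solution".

n4 = C NAND n3 must be 0, so both C = 1 and n3 = 1.
Check with A=1 B=0 C=1:
n1 = A AND B = 1 AND 0 = 0
n2 = n1 NOR A = 0 NOR 1 = 0
n3 = NOT n2 = NOT 0 = 1
n4 = C NAND n3 = 1 NAND 1 = 0
So n4 = 0 as required.

A=1 B=0 C=1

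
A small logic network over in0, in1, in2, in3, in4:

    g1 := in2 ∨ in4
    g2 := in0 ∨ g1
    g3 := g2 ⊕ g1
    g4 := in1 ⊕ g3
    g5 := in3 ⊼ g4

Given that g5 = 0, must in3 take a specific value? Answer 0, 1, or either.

g5 = in3 ⊼ g4 must be 0, so both in3 = 1 and g4 = 1.
Every assignment with g5 = 0 has in3 = 1; there are 8 such assignment(s).

1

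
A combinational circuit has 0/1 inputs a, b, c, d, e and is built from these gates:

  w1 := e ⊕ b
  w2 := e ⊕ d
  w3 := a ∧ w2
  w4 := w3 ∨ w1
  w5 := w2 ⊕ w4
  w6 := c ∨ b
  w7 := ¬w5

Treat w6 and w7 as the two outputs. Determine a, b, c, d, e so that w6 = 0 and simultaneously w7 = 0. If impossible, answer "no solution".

a=0 b=0 c=0 d=1 e=0

Check with a=0 b=0 c=0 d=1 e=0:
w1 = e ⊕ b = 0 ⊕ 0 = 0
w2 = e ⊕ d = 0 ⊕ 1 = 1
w3 = a ∧ w2 = 0 ∧ 1 = 0
w4 = w3 ∨ w1 = 0 ∨ 0 = 0
w5 = w2 ⊕ w4 = 1 ⊕ 0 = 1
w6 = c ∨ b = 0 ∨ 0 = 0
w7 = ¬w5 = ¬1 = 0
So w6 = 0 and w7 = 0.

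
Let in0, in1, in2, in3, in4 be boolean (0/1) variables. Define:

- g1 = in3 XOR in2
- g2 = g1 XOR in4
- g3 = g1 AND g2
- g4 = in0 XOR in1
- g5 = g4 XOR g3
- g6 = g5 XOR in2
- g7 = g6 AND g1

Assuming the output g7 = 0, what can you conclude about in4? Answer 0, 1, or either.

Both values of in4 occur among assignments with g7 = 0:
  in4=0: in0=0, in1=0, in2=0, in3=0, in4=0
  in4=1: in0=0, in1=0, in2=0, in3=0, in4=1

either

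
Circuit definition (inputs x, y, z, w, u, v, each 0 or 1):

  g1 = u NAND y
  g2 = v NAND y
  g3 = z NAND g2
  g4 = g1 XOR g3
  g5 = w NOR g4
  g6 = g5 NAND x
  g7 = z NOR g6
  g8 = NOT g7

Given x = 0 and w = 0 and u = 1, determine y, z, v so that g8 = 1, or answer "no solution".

g8 = NOT g7 must be 1, so g7 = 0.
g7 = z NOR g6 must be 0, so at least one of z, g6 is 1.
Check with x = 0 and w = 0 and u = 1 and y=1, z=0, v=1:
g1 = u NAND y = 1 NAND 1 = 0
g2 = v NAND y = 1 NAND 1 = 0
g3 = z NAND g2 = 0 NAND 0 = 1
g4 = g1 XOR g3 = 0 XOR 1 = 1
g5 = w NOR g4 = 0 NOR 1 = 0
g6 = g5 NAND x = 0 NAND 0 = 1
g7 = z NOR g6 = 0 NOR 1 = 0
g8 = NOT g7 = NOT 0 = 1
So g8 = 1.

y=1 z=0 v=1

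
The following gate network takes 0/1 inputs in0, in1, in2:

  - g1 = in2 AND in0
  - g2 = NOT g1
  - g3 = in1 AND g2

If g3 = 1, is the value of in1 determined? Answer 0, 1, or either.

1

g3 = in1 AND g2 must be 1, so both in1 = 1 and g2 = 1.
g2 = NOT g1 must be 1, so g1 = 0.
g1 = in2 AND in0 must be 0, so at least one of in2, in0 is 0.
Every assignment with g3 = 1 has in1 = 1; there are 3 such assignment(s).
  in0=0, in1=1, in2=0
  in0=0, in1=1, in2=1
  in0=1, in1=1, in2=0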